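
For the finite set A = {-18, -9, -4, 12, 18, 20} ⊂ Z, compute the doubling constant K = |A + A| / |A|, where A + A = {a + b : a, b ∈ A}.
K = |A + A| / |A| = 21/6 = 7/2

Enumerate A + A = {a + b : a, b ∈ A}. With |A| = 6, there are |A|^2 = 36 ordered sum pairs; collecting distinct values, A + A = {-36, -27, -22, -18, -13, -8, -6, 0, 2, 3, 8, 9, 11, 14, 16, 24, 30, 32, 36, 38, 40}, so |A + A| = 21. Thus K = 21/6 = 7/2. For comparison, the minimum possible |A + A| over all 6-element sets is 2·6 − 1 = 11 (so min K = 11/6), attained only by arithmetic progressions.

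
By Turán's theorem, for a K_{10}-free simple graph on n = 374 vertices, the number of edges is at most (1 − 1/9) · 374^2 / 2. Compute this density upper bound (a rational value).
Turán density bound = (8/9) · 374^2/2 = 559504/9 ≈ 62167.1111

Turán's theorem: ex(n, K_{r+1}) is achieved by the complete r-partite Turán graph T(n, r) with parts as balanced as possible, and is at most (1 − 1/r) · n^2/2. For r = 9, n = 374: the density bound is (8/9) · 139876/2 = 559504/9 ≈ 62167.1111. The integer-valued extremum is e(T(374, 9)) = 62166, which is strictly less than the density bound 559504/9 since 9 ∤ 374 (the parts of T(374, 9) cannot all be equal).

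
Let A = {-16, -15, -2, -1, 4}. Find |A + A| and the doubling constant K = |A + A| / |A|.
K = |A + A| / |A| = 14/5

Enumerate A + A = {a + b : a, b ∈ A}. With |A| = 5, there are |A|^2 = 25 ordered sum pairs; collecting distinct values, A + A = {-32, -31, -30, -18, -17, -16, -12, -11, -4, -3, -2, 2, 3, 8}, so |A + A| = 14. Thus K = 14/5. For comparison, the minimum possible |A + A| over all 5-element sets is 2·5 − 1 = 9 (so min K = 9/5), attained only by arithmetic progressions.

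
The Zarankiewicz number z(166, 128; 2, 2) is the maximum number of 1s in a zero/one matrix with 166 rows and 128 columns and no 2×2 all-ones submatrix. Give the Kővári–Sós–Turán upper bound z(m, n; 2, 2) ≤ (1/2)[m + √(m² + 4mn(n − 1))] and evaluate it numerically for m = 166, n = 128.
z(166, 128; 2, 2) ≤ (1/2)[166 + √(166² + 4·166·128·127)] = (1/2)[166 + √10821540] = 1727.8055

Kővári–Sós–Turán: let r_1, ..., r_166 be the row sums and z = Σ r_i the total number of 1s. Each pair of columns can share at most one row with both entries 1 (else a 2×2 all-ones block appears), so Σ_i C(r_i, 2) ≤ C(128, 2) = 8128. By convexity Σ_i C(r_i, 2) ≥ 166·C(z/166, 2) = z(z − 166)/(2·166), giving z² − 166z − 166·128·127 ≤ 0 and hence z ≤ (1/2)[166 + √(27556 + 4·2698496)] = (1/2)[166 + √10821540] ≈ (1/2)(166 + 3289.6109) = 1727.8055.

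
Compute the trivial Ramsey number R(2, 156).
R(2, 156) = 156

R(2, k) = k for all k ≥ 2: in a 2-colouring of K_k, either some edge is red (a red K_2) or all edges are blue (a blue K_k). And K_{155} coloured all-blue has no blue K_156, so R(2, 156) > 155. Hence R(2, 156) = 156.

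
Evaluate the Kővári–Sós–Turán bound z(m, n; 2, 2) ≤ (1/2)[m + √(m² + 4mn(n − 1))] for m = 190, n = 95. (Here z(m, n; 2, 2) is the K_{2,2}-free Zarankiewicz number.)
z(190, 95; 2, 2) ≤ (1/2)[190 + √(190² + 4·190·95·94)] = (1/2)[190 + √6822900] = 1401.0341

Kővári–Sós–Turán: let r_1, ..., r_190 be the row sums and z = Σ r_i the total number of 1s. Each pair of columns can share at most one row with both entries 1 (else a 2×2 all-ones block appears), so Σ_i C(r_i, 2) ≤ C(95, 2) = 4465. By convexity Σ_i C(r_i, 2) ≥ 190·C(z/190, 2) = z(z − 190)/(2·190), giving z² − 190z − 190·95·94 ≤ 0 and hence z ≤ (1/2)[190 + √(36100 + 4·1696700)] = (1/2)[190 + √6822900] ≈ (1/2)(190 + 2612.0681) = 1401.0341.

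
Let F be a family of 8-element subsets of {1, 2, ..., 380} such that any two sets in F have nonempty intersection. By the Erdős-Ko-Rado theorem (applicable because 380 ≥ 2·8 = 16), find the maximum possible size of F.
max |F| = C(379, 7) = 210785809612950

The Erdős-Ko-Rado theorem states: for n ≥ 2k, an intersecting family of k-subsets of an n-element set has size at most C(n − 1, k − 1), with equality for 'star' families {A ⊆ [n] : |A| = k, i ∈ A} (fix an element i). For n = 380, k = 8: C(379, 7) = 210785809612950.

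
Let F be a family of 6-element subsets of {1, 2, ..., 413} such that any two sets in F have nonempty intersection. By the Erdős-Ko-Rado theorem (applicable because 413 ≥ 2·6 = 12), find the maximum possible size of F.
max |F| = C(412, 5) = 96543962472

The Erdős-Ko-Rado theorem states: for n ≥ 2k, an intersecting family of k-subsets of an n-element set has size at most C(n − 1, k − 1), with equality for 'star' families {A ⊆ [n] : |A| = k, i ∈ A} (fix an element i). For n = 413, k = 6: C(412, 5) = 96543962472.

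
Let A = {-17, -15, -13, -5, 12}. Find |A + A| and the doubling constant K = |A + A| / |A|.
K = |A + A| / |A| = 14/5

Enumerate A + A = {a + b : a, b ∈ A}. With |A| = 5, there are |A|^2 = 25 ordered sum pairs; collecting distinct values, A + A = {-34, -32, -30, -28, -26, -22, -20, -18, -10, -5, -3, -1, 7, 24}, so |A + A| = 14. Thus K = 14/5. For comparison, the minimum possible |A + A| over all 5-element sets is 2·5 − 1 = 9 (so min K = 9/5), attained only by arithmetic progressions.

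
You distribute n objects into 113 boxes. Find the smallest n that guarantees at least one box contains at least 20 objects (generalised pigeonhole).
n = (20 − 1)·113 + 1 = 2148

By the generalised pigeonhole principle, to guarantee some box contains ≥ r objects we need more than (r − 1) · k objects total. Threshold: n = (r − 1) · k + 1. With r = 20 and k = 113: n = 19 · 113 + 1 = 2147 + 1 = 2148. For n = 2147 = 19 · 113, we can put exactly 19 objects in every box, avoiding 20 in any single one — so 2148 is tight.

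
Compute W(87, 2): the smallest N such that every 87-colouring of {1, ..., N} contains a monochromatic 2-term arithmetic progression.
W(87, 2) = 87 + 1 = 88

A 2-term AP is any pair of integers, so a monochromatic 2-AP exists iff some colour is used at least twice. With 87 colours, the colouring i ↦ i on {1, ..., 87} uses each colour once, avoiding any monochromatic pair, so W(87, 2) > 87. For {1, ..., 88}, pigeonhole forces two integers of the same colour, which form a monochromatic 2-AP. Hence W(87, 2) = 88.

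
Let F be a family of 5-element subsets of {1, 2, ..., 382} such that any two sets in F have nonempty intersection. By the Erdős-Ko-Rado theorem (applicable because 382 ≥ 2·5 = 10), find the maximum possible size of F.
max |F| = C(381, 4) = 864228015

Erdős-Ko-Rado (1961): when n ≥ 2k, max |F| = C(n−1, k−1). The bound is attained by the star {A : i ∈ A} for any fixed i ∈ [n]. Here C(382−1, 5−1) = C(381, 4) = 864228015.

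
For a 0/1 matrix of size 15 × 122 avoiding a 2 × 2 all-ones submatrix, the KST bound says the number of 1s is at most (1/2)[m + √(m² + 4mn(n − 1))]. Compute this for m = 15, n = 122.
z(15, 122; 2, 2) ≤ (1/2)[15 + √(15² + 4·15·122·121)] = (1/2)[15 + √885945] = 478.1233

Kővári–Sós–Turán: let r_1, ..., r_15 be the row sums and z = Σ r_i the total number of 1s. Each pair of columns can share at most one row with both entries 1 (else a 2×2 all-ones block appears), so Σ_i C(r_i, 2) ≤ C(122, 2) = 7381. By convexity Σ_i C(r_i, 2) ≥ 15·C(z/15, 2) = z(z − 15)/(2·15), giving z² − 15z − 15·122·121 ≤ 0 and hence z ≤ (1/2)[15 + √(225 + 4·221430)] = (1/2)[15 + √885945] ≈ (1/2)(15 + 941.2465) = 478.1233.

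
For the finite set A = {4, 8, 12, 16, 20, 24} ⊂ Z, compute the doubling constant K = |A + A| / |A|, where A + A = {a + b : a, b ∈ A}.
K = |A + A| / |A| = 11/6

Enumerate A + A = {a + b : a, b ∈ A}. With |A| = 6, there are |A|^2 = 36 ordered sum pairs; collecting distinct values, A + A = {8, 12, 16, 20, 24, 28, 32, 36, 40, 44, 48}, so |A + A| = 11. Thus K = 11/6. Here |A + A| = 2|A| − 1 = 11, the minimum possible — so K = 11/6 is minimal, which holds iff A is an arithmetic progression.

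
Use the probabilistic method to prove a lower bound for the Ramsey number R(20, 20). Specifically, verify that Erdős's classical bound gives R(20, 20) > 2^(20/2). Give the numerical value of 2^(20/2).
2^(20/2) = 1024; so R(20, 20) > 1024

Colour each edge of K_n uniformly at random with red/blue. The expected number of monochromatic K_20 is C(n, 20) · 2 · 2^(−C(20,2)). If C(n, 20) · 2^(1 − C(20,2)) < 1, then with positive probability no monochromatic K_20 exists, so R(20, 20) > n. The standard estimate C(n, 20) ≤ n^20/20! shows this inequality holds whenever n ≤ 2^(20/2) (since 20! · 2^(C(20,2) − 1) > 2^(20^2/2) ≥ n^20). Hence R(20, 20) > 2^(20/2) = 1024.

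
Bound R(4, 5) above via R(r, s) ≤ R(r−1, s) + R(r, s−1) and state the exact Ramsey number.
R(4, 5) ≤ R(3, 5) + R(4, 4) = 14 + 18 = 32; exact value R(4, 5) = 25.

The Erdős–Szekeres recurrence R(r, s) ≤ R(r−1, s) + R(r, s−1) applied to (r, s) = (4, 5) gives
  R(4, 5) ≤ R(3, 5) + R(4, 4) = 14 + 18 = 32.
(Recall R(2, k) = k and R is symmetric.) The recurrence is not tight here (it gives 32, but the exact value is R(4, 5) = 25); the tight upper bound requires a sharper argument than the simple recurrence, combined with a lower-bound construction on K_{24}.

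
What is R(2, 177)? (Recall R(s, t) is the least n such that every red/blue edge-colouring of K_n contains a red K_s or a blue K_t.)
R(2, 177) = 177

R(2, k) = k for all k ≥ 2: in a 2-colouring of K_k, either some edge is red (a red K_2) or all edges are blue (a blue K_k). And K_{176} coloured all-blue has no blue K_177, so R(2, 177) > 176. Hence R(2, 177) = 177.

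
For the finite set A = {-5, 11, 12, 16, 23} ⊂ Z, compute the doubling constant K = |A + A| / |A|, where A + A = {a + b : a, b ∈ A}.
K = |A + A| / |A| = 15/5 = 3

Enumerate A + A = {a + b : a, b ∈ A}. With |A| = 5, there are |A|^2 = 25 ordered sum pairs; collecting distinct values, A + A = {-10, 6, 7, 11, 18, 22, 23, 24, 27, 28, 32, 34, 35, 39, 46}, so |A + A| = 15. Thus K = 15/5 = 3. For comparison, the minimum possible |A + A| over all 5-element sets is 2·5 − 1 = 9 (so min K = 9/5), attained only by arithmetic progressions.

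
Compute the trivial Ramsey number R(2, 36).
R(2, 36) = 36

R(2, k) = k for all k ≥ 2: in a 2-colouring of K_k, either some edge is red (a red K_2) or all edges are blue (a blue K_k). And K_{35} coloured all-blue has no blue K_36, so R(2, 36) > 35. Hence R(2, 36) = 36.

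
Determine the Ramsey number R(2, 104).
R(2, 104) = 104

R(2, k) = k for all k ≥ 2: in a 2-colouring of K_k, either some edge is red (a red K_2) or all edges are blue (a blue K_k). And K_{103} coloured all-blue has no blue K_104, so R(2, 104) > 103. Hence R(2, 104) = 104.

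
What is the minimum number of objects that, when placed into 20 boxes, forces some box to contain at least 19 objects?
n = (19 − 1)·20 + 1 = 361

By the generalised pigeonhole principle, to guarantee some box contains ≥ r objects we need more than (r − 1) · k objects total. Threshold: n = (r − 1) · k + 1. With r = 19 and k = 20: n = 18 · 20 + 1 = 360 + 1 = 361. For n = 360 = 18 · 20, we can put exactly 18 objects in every box, avoiding 19 in any single one — so 361 is tight.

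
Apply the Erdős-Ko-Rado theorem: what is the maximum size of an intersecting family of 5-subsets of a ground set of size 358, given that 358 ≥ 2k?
max |F| = C(357, 4) = 665485485

The Erdős-Ko-Rado theorem states: for n ≥ 2k, an intersecting family of k-subsets of an n-element set has size at most C(n − 1, k − 1), with equality for 'star' families {A ⊆ [n] : |A| = k, i ∈ A} (fix an element i). For n = 358, k = 5: C(357, 4) = 665485485.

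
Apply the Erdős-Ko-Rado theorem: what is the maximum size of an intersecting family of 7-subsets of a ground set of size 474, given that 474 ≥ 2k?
max |F| = C(473, 6) = 15066351792492

The Erdős-Ko-Rado theorem states: for n ≥ 2k, an intersecting family of k-subsets of an n-element set has size at most C(n − 1, k − 1), with equality for 'star' families {A ⊆ [n] : |A| = k, i ∈ A} (fix an element i). For n = 474, k = 7: C(473, 6) = 15066351792492.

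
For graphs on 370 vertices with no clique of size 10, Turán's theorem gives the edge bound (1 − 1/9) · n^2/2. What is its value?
Turán density bound = (8/9) · 370^2/2 = 547600/9 ≈ 60844.4444

Turán's theorem: ex(n, K_{r+1}) is achieved by the complete r-partite Turán graph T(n, r) with parts as balanced as possible, and is at most (1 − 1/r) · n^2/2. For r = 9, n = 370: the density bound is (8/9) · 136900/2 = 547600/9 ≈ 60844.4444. The integer-valued extremum is e(T(370, 9)) = 60844, which is strictly less than the density bound 547600/9 since 9 ∤ 370 (the parts of T(370, 9) cannot all be equal).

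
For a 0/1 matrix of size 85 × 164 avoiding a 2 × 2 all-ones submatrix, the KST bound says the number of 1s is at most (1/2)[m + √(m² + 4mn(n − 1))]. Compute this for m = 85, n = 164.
z(85, 164; 2, 2) ≤ (1/2)[85 + √(85² + 4·85·164·163)] = (1/2)[85 + √9096105] = 1550.4875

Kővári–Sós–Turán: let r_1, ..., r_85 be the row sums and z = Σ r_i the total number of 1s. Each pair of columns can share at most one row with both entries 1 (else a 2×2 all-ones block appears), so Σ_i C(r_i, 2) ≤ C(164, 2) = 13366. By convexity Σ_i C(r_i, 2) ≥ 85·C(z/85, 2) = z(z − 85)/(2·85), giving z² − 85z − 85·164·163 ≤ 0 and hence z ≤ (1/2)[85 + √(7225 + 4·2272220)] = (1/2)[85 + √9096105] ≈ (1/2)(85 + 3015.975) = 1550.4875.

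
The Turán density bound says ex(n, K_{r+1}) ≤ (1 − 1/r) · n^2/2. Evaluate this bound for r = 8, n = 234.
Turán density bound = (7/8) · 234^2/2 = 95823/4 ≈ 23955.75

Turán's theorem: ex(n, K_{r+1}) is achieved by the complete r-partite Turán graph T(n, r) with parts as balanced as possible, and is at most (1 − 1/r) · n^2/2. For r = 8, n = 234: the density bound is (7/8) · 54756/2 = 95823/4 ≈ 23955.75. The integer-valued extremum is e(T(234, 8)) = 23955, which is strictly less than the density bound 95823/4 since 8 ∤ 234 (the parts of T(234, 8) cannot all be equal).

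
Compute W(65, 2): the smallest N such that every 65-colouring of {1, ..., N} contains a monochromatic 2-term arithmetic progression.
W(65, 2) = 65 + 1 = 66

A 2-term AP is any pair of integers, so a monochromatic 2-AP exists iff some colour is used at least twice. With 65 colours, the colouring i ↦ i on {1, ..., 65} uses each colour once, avoiding any monochromatic pair, so W(65, 2) > 65. For {1, ..., 66}, pigeonhole forces two integers of the same colour, which form a monochromatic 2-AP. Hence W(65, 2) = 66.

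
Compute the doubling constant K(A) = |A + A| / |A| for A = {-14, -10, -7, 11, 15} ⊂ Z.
K = |A + A| / |A| = 14/5

Enumerate A + A = {a + b : a, b ∈ A}. With |A| = 5, there are |A|^2 = 25 ordered sum pairs; collecting distinct values, A + A = {-28, -24, -21, -20, -17, -14, -3, 1, 4, 5, 8, 22, 26, 30}, so |A + A| = 14. Thus K = 14/5. For comparison, the minimum possible |A + A| over all 5-element sets is 2·5 − 1 = 9 (so min K = 9/5), attained only by arithmetic progressions.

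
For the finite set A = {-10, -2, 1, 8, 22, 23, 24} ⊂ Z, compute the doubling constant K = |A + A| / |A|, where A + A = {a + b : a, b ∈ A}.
K = |A + A| / |A| = 27/7

Enumerate A + A = {a + b : a, b ∈ A}. With |A| = 7, there are |A|^2 = 49 ordered sum pairs; collecting distinct values, A + A = {-20, -12, -9, -4, -2, -1, 2, 6, 9, 12, 13, 14, 16, 20, 21, 22, 23, 24, 25, 30, 31, 32, 44, 45, 46, 47, 48}, so |A + A| = 27. Thus K = 27/7. For comparison, the minimum possible |A + A| over all 7-element sets is 2·7 − 1 = 13 (so min K = 13/7), attained only by arithmetic progressions.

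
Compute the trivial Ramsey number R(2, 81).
R(2, 81) = 81

R(2, k) = k for all k ≥ 2: in a 2-colouring of K_k, either some edge is red (a red K_2) or all edges are blue (a blue K_k). And K_{80} coloured all-blue has no blue K_81, so R(2, 81) > 80. Hence R(2, 81) = 81.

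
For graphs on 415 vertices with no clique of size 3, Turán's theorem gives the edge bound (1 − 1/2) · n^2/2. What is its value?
Turán density bound = (1/2) · 415^2/2 = 172225/4 ≈ 43056.25

Turán's theorem: ex(n, K_{r+1}) is achieved by the complete r-partite Turán graph T(n, r) with parts as balanced as possible, and is at most (1 − 1/r) · n^2/2. For r = 2, n = 415: the density bound is (1/2) · 172225/2 = 172225/4 ≈ 43056.25. The integer-valued extremum is e(T(415, 2)) = 43056, which is strictly less than the density bound 172225/4 since 2 ∤ 415 (the parts of T(415, 2) cannot all be equal).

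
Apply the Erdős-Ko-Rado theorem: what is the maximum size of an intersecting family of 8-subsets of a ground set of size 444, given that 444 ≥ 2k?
max |F| = C(443, 7) = 633441908353254

The Erdős-Ko-Rado theorem states: for n ≥ 2k, an intersecting family of k-subsets of an n-element set has size at most C(n − 1, k − 1), with equality for 'star' families {A ⊆ [n] : |A| = k, i ∈ A} (fix an element i). For n = 444, k = 8: C(443, 7) = 633441908353254.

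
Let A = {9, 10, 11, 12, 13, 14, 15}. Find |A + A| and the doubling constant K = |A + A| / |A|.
K = |A + A| / |A| = 13/7

Enumerate A + A = {a + b : a, b ∈ A}. With |A| = 7, there are |A|^2 = 49 ordered sum pairs; collecting distinct values, A + A = {18, 19, 20, 21, 22, 23, 24, 25, 26, 27, 28, 29, 30}, so |A + A| = 13. Thus K = 13/7. Here |A + A| = 2|A| − 1 = 13, the minimum possible — so K = 13/7 is minimal, which holds iff A is an arithmetic progression.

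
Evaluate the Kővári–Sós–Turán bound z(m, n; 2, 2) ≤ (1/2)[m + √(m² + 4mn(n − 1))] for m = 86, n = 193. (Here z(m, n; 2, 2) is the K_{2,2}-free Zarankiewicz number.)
z(86, 193; 2, 2) ≤ (1/2)[86 + √(86² + 4·86·193·192)] = (1/2)[86 + √12754660] = 1828.6833

Kővári–Sós–Turán: let r_1, ..., r_86 be the row sums and z = Σ r_i the total number of 1s. Each pair of columns can share at most one row with both entries 1 (else a 2×2 all-ones block appears), so Σ_i C(r_i, 2) ≤ C(193, 2) = 18528. By convexity Σ_i C(r_i, 2) ≥ 86·C(z/86, 2) = z(z − 86)/(2·86), giving z² − 86z − 86·193·192 ≤ 0 and hence z ≤ (1/2)[86 + √(7396 + 4·3186816)] = (1/2)[86 + √12754660] ≈ (1/2)(86 + 3571.3667) = 1828.6833.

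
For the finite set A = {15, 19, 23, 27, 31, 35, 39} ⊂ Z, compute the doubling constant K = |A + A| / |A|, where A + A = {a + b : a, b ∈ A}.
K = |A + A| / |A| = 13/7

Enumerate A + A = {a + b : a, b ∈ A}. With |A| = 7, there are |A|^2 = 49 ordered sum pairs; collecting distinct values, A + A = {30, 34, 38, 42, 46, 50, 54, 58, 62, 66, 70, 74, 78}, so |A + A| = 13. Thus K = 13/7. Here |A + A| = 2|A| − 1 = 13, the minimum possible — so K = 13/7 is minimal, which holds iff A is an arithmetic progression.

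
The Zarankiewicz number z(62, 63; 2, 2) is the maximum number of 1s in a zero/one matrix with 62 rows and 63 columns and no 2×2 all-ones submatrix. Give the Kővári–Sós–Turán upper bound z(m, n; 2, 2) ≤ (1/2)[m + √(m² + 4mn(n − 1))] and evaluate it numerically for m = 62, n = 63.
z(62, 63; 2, 2) ≤ (1/2)[62 + √(62² + 4·62·63·62)] = (1/2)[62 + √972532] = 524.0852

Kővári–Sós–Turán: let r_1, ..., r_62 be the row sums and z = Σ r_i the total number of 1s. Each pair of columns can share at most one row with both entries 1 (else a 2×2 all-ones block appears), so Σ_i C(r_i, 2) ≤ C(63, 2) = 1953. By convexity Σ_i C(r_i, 2) ≥ 62·C(z/62, 2) = z(z − 62)/(2·62), giving z² − 62z − 62·63·62 ≤ 0 and hence z ≤ (1/2)[62 + √(3844 + 4·242172)] = (1/2)[62 + √972532] ≈ (1/2)(62 + 986.1704) = 524.0852.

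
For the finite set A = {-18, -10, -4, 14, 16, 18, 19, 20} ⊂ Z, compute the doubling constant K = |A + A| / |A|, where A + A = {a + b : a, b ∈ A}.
K = |A + A| / |A| = 31/8

Enumerate A + A = {a + b : a, b ∈ A}. With |A| = 8, there are |A|^2 = 64 ordered sum pairs; collecting distinct values, A + A = {-36, -28, -22, -20, -14, -8, -4, -2, 0, 1, 2, 4, 6, 8, 9, 10, 12, 14, 15, 16, 28, 30, 32, 33, 34, 35, 36, 37, 38, 39, 40}, so |A + A| = 31. Thus K = 31/8. For comparison, the minimum possible |A + A| over all 8-element sets is 2·8 − 1 = 15 (so min K = 15/8), attained only by arithmetic progressions.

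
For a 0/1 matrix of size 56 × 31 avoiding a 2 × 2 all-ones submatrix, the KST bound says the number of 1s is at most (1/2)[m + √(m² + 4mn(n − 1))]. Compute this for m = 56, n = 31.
z(56, 31; 2, 2) ≤ (1/2)[56 + √(56² + 4·56·31·30)] = (1/2)[56 + √211456] = 257.9217

Kővári–Sós–Turán: let r_1, ..., r_56 be the row sums and z = Σ r_i the total number of 1s. Each pair of columns can share at most one row with both entries 1 (else a 2×2 all-ones block appears), so Σ_i C(r_i, 2) ≤ C(31, 2) = 465. By convexity Σ_i C(r_i, 2) ≥ 56·C(z/56, 2) = z(z − 56)/(2·56), giving z² − 56z − 56·31·30 ≤ 0 and hence z ≤ (1/2)[56 + √(3136 + 4·52080)] = (1/2)[56 + √211456] ≈ (1/2)(56 + 459.8435) = 257.9217.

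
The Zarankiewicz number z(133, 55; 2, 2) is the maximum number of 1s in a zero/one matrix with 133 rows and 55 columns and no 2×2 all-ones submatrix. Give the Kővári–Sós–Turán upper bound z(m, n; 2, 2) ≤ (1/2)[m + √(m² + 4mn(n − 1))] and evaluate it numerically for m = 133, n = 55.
z(133, 55; 2, 2) ≤ (1/2)[133 + √(133² + 4·133·55·54)] = (1/2)[133 + √1597729] = 698.5065

Kővári–Sós–Turán: let r_1, ..., r_133 be the row sums and z = Σ r_i the total number of 1s. Each pair of columns can share at most one row with both entries 1 (else a 2×2 all-ones block appears), so Σ_i C(r_i, 2) ≤ C(55, 2) = 1485. By convexity Σ_i C(r_i, 2) ≥ 133·C(z/133, 2) = z(z − 133)/(2·133), giving z² − 133z − 133·55·54 ≤ 0 and hence z ≤ (1/2)[133 + √(17689 + 4·395010)] = (1/2)[133 + √1597729] ≈ (1/2)(133 + 1264.0131) = 698.5065.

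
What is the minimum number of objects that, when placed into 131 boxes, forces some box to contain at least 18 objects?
n = (18 − 1)·131 + 1 = 2228

By the generalised pigeonhole principle, to guarantee some box contains ≥ r objects we need more than (r − 1) · k objects total. Threshold: n = (r − 1) · k + 1. With r = 18 and k = 131: n = 17 · 131 + 1 = 2227 + 1 = 2228. For n = 2227 = 17 · 131, we can put exactly 17 objects in every box, avoiding 18 in any single one — so 2228 is tight.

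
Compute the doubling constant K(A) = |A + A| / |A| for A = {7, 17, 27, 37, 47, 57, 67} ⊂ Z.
K = |A + A| / |A| = 13/7

Enumerate A + A = {a + b : a, b ∈ A}. With |A| = 7, there are |A|^2 = 49 ordered sum pairs; collecting distinct values, A + A = {14, 24, 34, 44, 54, 64, 74, 84, 94, 104, 114, 124, 134}, so |A + A| = 13. Thus K = 13/7. Here |A + A| = 2|A| − 1 = 13, the minimum possible — so K = 13/7 is minimal, which holds iff A is an arithmetic progression.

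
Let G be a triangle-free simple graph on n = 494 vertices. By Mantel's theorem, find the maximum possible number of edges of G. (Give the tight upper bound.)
ex(494, K_3) = ⌊494^2/4⌋ = 61009

Mantel (1907): a triangle-free graph on n vertices has at most ⌊n^2/4⌋ edges, with equality for the complete bipartite graph K_{⌊n/2⌋, ⌈n/2⌉}. For n = 494: ⌊494^2/4⌋ = ⌊244036/4⌋ = 61009. The extremal graph is K_{247, 247}, which has 247·247 = 61009 edges.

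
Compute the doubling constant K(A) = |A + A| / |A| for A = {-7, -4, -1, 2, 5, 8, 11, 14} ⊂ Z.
K = |A + A| / |A| = 15/8

Enumerate A + A = {a + b : a, b ∈ A}. With |A| = 8, there are |A|^2 = 64 ordered sum pairs; collecting distinct values, A + A = {-14, -11, -8, -5, -2, 1, 4, 7, 10, 13, 16, 19, 22, 25, 28}, so |A + A| = 15. Thus K = 15/8. Here |A + A| = 2|A| − 1 = 15, the minimum possible — so K = 15/8 is minimal, which holds iff A is an arithmetic progression.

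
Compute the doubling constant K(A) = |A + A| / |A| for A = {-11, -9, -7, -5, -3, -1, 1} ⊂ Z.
K = |A + A| / |A| = 13/7

Enumerate A + A = {a + b : a, b ∈ A}. With |A| = 7, there are |A|^2 = 49 ordered sum pairs; collecting distinct values, A + A = {-22, -20, -18, -16, -14, -12, -10, -8, -6, -4, -2, 0, 2}, so |A + A| = 13. Thus K = 13/7. Here |A + A| = 2|A| − 1 = 13, the minimum possible — so K = 13/7 is minimal, which holds iff A is an arithmetic progression.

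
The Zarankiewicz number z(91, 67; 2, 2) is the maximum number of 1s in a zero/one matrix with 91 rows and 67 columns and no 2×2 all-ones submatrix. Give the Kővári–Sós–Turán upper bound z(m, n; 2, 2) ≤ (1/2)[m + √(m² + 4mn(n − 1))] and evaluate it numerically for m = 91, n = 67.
z(91, 67; 2, 2) ≤ (1/2)[91 + √(91² + 4·91·67·66)] = (1/2)[91 + √1617889] = 681.4813

Kővári–Sós–Turán: let r_1, ..., r_91 be the row sums and z = Σ r_i the total number of 1s. Each pair of columns can share at most one row with both entries 1 (else a 2×2 all-ones block appears), so Σ_i C(r_i, 2) ≤ C(67, 2) = 2211. By convexity Σ_i C(r_i, 2) ≥ 91·C(z/91, 2) = z(z − 91)/(2·91), giving z² − 91z − 91·67·66 ≤ 0 and hence z ≤ (1/2)[91 + √(8281 + 4·402402)] = (1/2)[91 + √1617889] ≈ (1/2)(91 + 1271.9627) = 681.4813.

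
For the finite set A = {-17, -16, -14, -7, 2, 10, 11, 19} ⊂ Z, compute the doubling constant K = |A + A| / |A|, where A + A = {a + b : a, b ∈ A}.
K = |A + A| / |A| = 29/8

Enumerate A + A = {a + b : a, b ∈ A}. With |A| = 8, there are |A|^2 = 64 ordered sum pairs; collecting distinct values, A + A = {-34, -33, -32, -31, -30, -28, -24, -23, -21, -15, -14, -12, -7, -6, -5, -4, -3, 2, 3, 4, 5, 12, 13, 20, 21, 22, 29, 30, 38}, so |A + A| = 29. Thus K = 29/8. For comparison, the minimum possible |A + A| over all 8-element sets is 2·8 − 1 = 15 (so min K = 15/8), attained only by arithmetic progressions.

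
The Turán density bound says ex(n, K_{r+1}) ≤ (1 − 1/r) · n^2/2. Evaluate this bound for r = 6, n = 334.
Turán density bound = (5/6) · 334^2/2 = 139445/3 ≈ 46481.6667

Turán's theorem: ex(n, K_{r+1}) is achieved by the complete r-partite Turán graph T(n, r) with parts as balanced as possible, and is at most (1 − 1/r) · n^2/2. For r = 6, n = 334: the density bound is (5/6) · 111556/2 = 139445/3 ≈ 46481.6667. The integer-valued extremum is e(T(334, 6)) = 46481, which is strictly less than the density bound 139445/3 since 6 ∤ 334 (the parts of T(334, 6) cannot all be equal).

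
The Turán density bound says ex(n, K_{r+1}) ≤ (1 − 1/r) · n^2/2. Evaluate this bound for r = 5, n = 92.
Turán density bound = (4/5) · 92^2/2 = 16928/5 ≈ 3385.6

Turán's theorem: ex(n, K_{r+1}) is achieved by the complete r-partite Turán graph T(n, r) with parts as balanced as possible, and is at most (1 − 1/r) · n^2/2. For r = 5, n = 92: the density bound is (4/5) · 8464/2 = 16928/5 ≈ 3385.6. The integer-valued extremum is e(T(92, 5)) = 3385, which is strictly less than the density bound 16928/5 since 5 ∤ 92 (the parts of T(92, 5) cannot all be equal).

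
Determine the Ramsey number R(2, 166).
R(2, 166) = 166

R(2, k) = k for all k ≥ 2: in a 2-colouring of K_k, either some edge is red (a red K_2) or all edges are blue (a blue K_k). And K_{165} coloured all-blue has no blue K_166, so R(2, 166) > 165. Hence R(2, 166) = 166.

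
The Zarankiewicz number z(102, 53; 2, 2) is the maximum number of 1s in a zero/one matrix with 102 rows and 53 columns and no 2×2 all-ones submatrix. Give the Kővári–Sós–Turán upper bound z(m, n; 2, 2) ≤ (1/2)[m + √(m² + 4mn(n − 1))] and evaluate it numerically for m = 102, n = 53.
z(102, 53; 2, 2) ≤ (1/2)[102 + √(102² + 4·102·53·52)] = (1/2)[102 + √1134852] = 583.6472

Kővári–Sós–Turán: let r_1, ..., r_102 be the row sums and z = Σ r_i the total number of 1s. Each pair of columns can share at most one row with both entries 1 (else a 2×2 all-ones block appears), so Σ_i C(r_i, 2) ≤ C(53, 2) = 1378. By convexity Σ_i C(r_i, 2) ≥ 102·C(z/102, 2) = z(z − 102)/(2·102), giving z² − 102z − 102·53·52 ≤ 0 and hence z ≤ (1/2)[102 + √(10404 + 4·281112)] = (1/2)[102 + √1134852] ≈ (1/2)(102 + 1065.2943) = 583.6472.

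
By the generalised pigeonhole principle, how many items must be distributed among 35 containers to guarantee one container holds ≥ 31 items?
n = (31 − 1)·35 + 1 = 1051

By the generalised pigeonhole principle, to guarantee some box contains ≥ r objects we need more than (r − 1) · k objects total. Threshold: n = (r − 1) · k + 1. With r = 31 and k = 35: n = 30 · 35 + 1 = 1050 + 1 = 1051. For n = 1050 = 30 · 35, we can put exactly 30 objects in every box, avoiding 31 in any single one — so 1051 is tight.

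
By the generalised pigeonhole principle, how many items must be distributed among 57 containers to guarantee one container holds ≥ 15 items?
n = (15 − 1)·57 + 1 = 799

By the generalised pigeonhole principle, to guarantee some box contains ≥ r objects we need more than (r − 1) · k objects total. Threshold: n = (r − 1) · k + 1. With r = 15 and k = 57: n = 14 · 57 + 1 = 798 + 1 = 799. For n = 798 = 14 · 57, we can put exactly 14 objects in every box, avoiding 15 in any single one — so 799 is tight.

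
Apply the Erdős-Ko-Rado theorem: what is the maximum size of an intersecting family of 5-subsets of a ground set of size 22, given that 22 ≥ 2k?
max |F| = C(21, 4) = 5985

The Erdős-Ko-Rado theorem states: for n ≥ 2k, an intersecting family of k-subsets of an n-element set has size at most C(n − 1, k − 1), with equality for 'star' families {A ⊆ [n] : |A| = k, i ∈ A} (fix an element i). For n = 22, k = 5: C(21, 4) = 5985.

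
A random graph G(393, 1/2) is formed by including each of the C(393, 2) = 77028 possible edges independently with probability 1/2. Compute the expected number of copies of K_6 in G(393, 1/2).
E[# K_6] = C(393, 6) · (1/2)^C(6, 2) = 4924575638164 / 2^15 = 1231143909541/8192 ≈ 150286121.770142

For each 6-subset S of vertices (there are C(393, 6) = 4924575638164 such S), let X_S = 1 if S induces a K_6 (all C(6, 2) = 15 edges present). Then P(X_S = 1) = (1/2)^15 = 1/32768. By linearity of expectation, E[# K_6] = C(393, 6) · (1/2)^15 = 4924575638164 / 32768 = 1231143909541/8192 ≈ 150286121.770142.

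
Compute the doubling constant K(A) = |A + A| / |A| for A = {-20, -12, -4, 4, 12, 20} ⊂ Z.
K = |A + A| / |A| = 11/6

Enumerate A + A = {a + b : a, b ∈ A}. With |A| = 6, there are |A|^2 = 36 ordered sum pairs; collecting distinct values, A + A = {-40, -32, -24, -16, -8, 0, 8, 16, 24, 32, 40}, so |A + A| = 11. Thus K = 11/6. Here |A + A| = 2|A| − 1 = 11, the minimum possible — so K = 11/6 is minimal, which holds iff A is an arithmetic progression.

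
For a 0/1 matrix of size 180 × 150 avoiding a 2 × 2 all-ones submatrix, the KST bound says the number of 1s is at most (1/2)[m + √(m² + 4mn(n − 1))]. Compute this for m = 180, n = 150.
z(180, 150; 2, 2) ≤ (1/2)[180 + √(180² + 4·180·150·149)] = (1/2)[180 + √16124400] = 2097.7599

Kővári–Sós–Turán: let r_1, ..., r_180 be the row sums and z = Σ r_i the total number of 1s. Each pair of columns can share at most one row with both entries 1 (else a 2×2 all-ones block appears), so Σ_i C(r_i, 2) ≤ C(150, 2) = 11175. By convexity Σ_i C(r_i, 2) ≥ 180·C(z/180, 2) = z(z − 180)/(2·180), giving z² − 180z − 180·150·149 ≤ 0 and hence z ≤ (1/2)[180 + √(32400 + 4·4023000)] = (1/2)[180 + √16124400] ≈ (1/2)(180 + 4015.5199) = 2097.7599.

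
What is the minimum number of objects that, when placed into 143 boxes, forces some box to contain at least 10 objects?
n = (10 − 1)·143 + 1 = 1288

By the generalised pigeonhole principle, to guarantee some box contains ≥ r objects we need more than (r − 1) · k objects total. Threshold: n = (r − 1) · k + 1. With r = 10 and k = 143: n = 9 · 143 + 1 = 1287 + 1 = 1288. For n = 1287 = 9 · 143, we can put exactly 9 objects in every box, avoiding 10 in any single one — so 1288 is tight.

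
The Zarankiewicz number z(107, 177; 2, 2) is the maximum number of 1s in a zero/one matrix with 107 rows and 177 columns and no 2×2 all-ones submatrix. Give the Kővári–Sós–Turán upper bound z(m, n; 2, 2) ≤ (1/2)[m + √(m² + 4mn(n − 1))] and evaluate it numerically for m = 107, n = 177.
z(107, 177; 2, 2) ≤ (1/2)[107 + √(107² + 4·107·177·176)] = (1/2)[107 + √13344505] = 1880.0066

Kővári–Sós–Turán: let r_1, ..., r_107 be the row sums and z = Σ r_i the total number of 1s. Each pair of columns can share at most one row with both entries 1 (else a 2×2 all-ones block appears), so Σ_i C(r_i, 2) ≤ C(177, 2) = 15576. By convexity Σ_i C(r_i, 2) ≥ 107·C(z/107, 2) = z(z − 107)/(2·107), giving z² − 107z − 107·177·176 ≤ 0 and hence z ≤ (1/2)[107 + √(11449 + 4·3333264)] = (1/2)[107 + √13344505] ≈ (1/2)(107 + 3653.0131) = 1880.0066.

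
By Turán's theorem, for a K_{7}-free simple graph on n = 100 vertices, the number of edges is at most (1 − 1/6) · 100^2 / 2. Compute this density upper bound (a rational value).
Turán density bound = (5/6) · 100^2/2 = 12500/3 ≈ 4166.6667

Turán's theorem: ex(n, K_{r+1}) is achieved by the complete r-partite Turán graph T(n, r) with parts as balanced as possible, and is at most (1 − 1/r) · n^2/2. For r = 6, n = 100: the density bound is (5/6) · 10000/2 = 12500/3 ≈ 4166.6667. The integer-valued extremum is e(T(100, 6)) = 4166, which is strictly less than the density bound 12500/3 since 6 ∤ 100 (the parts of T(100, 6) cannot all be equal).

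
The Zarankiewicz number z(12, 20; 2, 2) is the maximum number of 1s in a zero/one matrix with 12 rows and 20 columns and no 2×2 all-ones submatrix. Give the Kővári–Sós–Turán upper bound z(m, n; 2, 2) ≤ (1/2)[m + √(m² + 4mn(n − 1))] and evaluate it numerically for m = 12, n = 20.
z(12, 20; 2, 2) ≤ (1/2)[12 + √(12² + 4·12·20·19)] = (1/2)[12 + √18384] = 73.7938

Kővári–Sós–Turán: let r_1, ..., r_12 be the row sums and z = Σ r_i the total number of 1s. Each pair of columns can share at most one row with both entries 1 (else a 2×2 all-ones block appears), so Σ_i C(r_i, 2) ≤ C(20, 2) = 190. By convexity Σ_i C(r_i, 2) ≥ 12·C(z/12, 2) = z(z − 12)/(2·12), giving z² − 12z − 12·20·19 ≤ 0 and hence z ≤ (1/2)[12 + √(144 + 4·4560)] = (1/2)[12 + √18384] ≈ (1/2)(12 + 135.5876) = 73.7938.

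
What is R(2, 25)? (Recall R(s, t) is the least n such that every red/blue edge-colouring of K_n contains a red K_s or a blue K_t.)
R(2, 25) = 25

R(2, k) = k for all k ≥ 2: in a 2-colouring of K_k, either some edge is red (a red K_2) or all edges are blue (a blue K_k). And K_{24} coloured all-blue has no blue K_25, so R(2, 25) > 24. Hence R(2, 25) = 25.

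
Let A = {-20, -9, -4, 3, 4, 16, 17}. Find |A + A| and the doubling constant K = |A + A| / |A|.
K = |A + A| / |A| = 25/7

Enumerate A + A = {a + b : a, b ∈ A}. With |A| = 7, there are |A|^2 = 49 ordered sum pairs; collecting distinct values, A + A = {-40, -29, -24, -18, -17, -16, -13, -8, -6, -5, -4, -3, -1, 0, 6, 7, 8, 12, 13, 19, 20, 21, 32, 33, 34}, so |A + A| = 25. Thus K = 25/7. For comparison, the minimum possible |A + A| over all 7-element sets is 2·7 − 1 = 13 (so min K = 13/7), attained only by arithmetic progressions.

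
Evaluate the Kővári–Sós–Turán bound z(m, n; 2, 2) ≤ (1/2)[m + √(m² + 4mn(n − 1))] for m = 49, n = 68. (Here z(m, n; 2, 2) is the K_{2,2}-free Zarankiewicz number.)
z(49, 68; 2, 2) ≤ (1/2)[49 + √(49² + 4·49·68·67)] = (1/2)[49 + √895377] = 497.6218

Kővári–Sós–Turán: let r_1, ..., r_49 be the row sums and z = Σ r_i the total number of 1s. Each pair of columns can share at most one row with both entries 1 (else a 2×2 all-ones block appears), so Σ_i C(r_i, 2) ≤ C(68, 2) = 2278. By convexity Σ_i C(r_i, 2) ≥ 49·C(z/49, 2) = z(z − 49)/(2·49), giving z² − 49z − 49·68·67 ≤ 0 and hence z ≤ (1/2)[49 + √(2401 + 4·223244)] = (1/2)[49 + √895377] ≈ (1/2)(49 + 946.2436) = 497.6218.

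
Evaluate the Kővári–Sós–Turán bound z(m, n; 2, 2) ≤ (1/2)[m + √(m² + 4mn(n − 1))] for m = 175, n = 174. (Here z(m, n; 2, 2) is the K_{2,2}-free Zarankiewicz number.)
z(175, 174; 2, 2) ≤ (1/2)[175 + √(175² + 4·175·174·173)] = (1/2)[175 + √21102025] = 2384.347

Kővári–Sós–Turán: let r_1, ..., r_175 be the row sums and z = Σ r_i the total number of 1s. Each pair of columns can share at most one row with both entries 1 (else a 2×2 all-ones block appears), so Σ_i C(r_i, 2) ≤ C(174, 2) = 15051. By convexity Σ_i C(r_i, 2) ≥ 175·C(z/175, 2) = z(z − 175)/(2·175), giving z² − 175z − 175·174·173 ≤ 0 and hence z ≤ (1/2)[175 + √(30625 + 4·5267850)] = (1/2)[175 + √21102025] ≈ (1/2)(175 + 4593.694) = 2384.347.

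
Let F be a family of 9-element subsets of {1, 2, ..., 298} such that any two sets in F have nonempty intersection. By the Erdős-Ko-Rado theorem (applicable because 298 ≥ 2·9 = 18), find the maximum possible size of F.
max |F| = C(297, 8) = 1365332543512245

Erdős-Ko-Rado (1961): when n ≥ 2k, max |F| = C(n−1, k−1). The bound is attained by the star {A : i ∈ A} for any fixed i ∈ [n]. Here C(298−1, 9−1) = C(297, 8) = 1365332543512245.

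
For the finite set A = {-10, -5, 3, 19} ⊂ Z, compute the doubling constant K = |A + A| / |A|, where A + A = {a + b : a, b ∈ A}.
K = |A + A| / |A| = 10/4 = 5/2

Enumerate A + A = {a + b : a, b ∈ A}. With |A| = 4, there are |A|^2 = 16 ordered sum pairs; collecting distinct values, A + A = {-20, -15, -10, -7, -2, 6, 9, 14, 22, 38}, so |A + A| = 10. Thus K = 10/4 = 5/2. For comparison, the minimum possible |A + A| over all 4-element sets is 2·4 − 1 = 7 (so min K = 7/4), attained only by arithmetic progressions.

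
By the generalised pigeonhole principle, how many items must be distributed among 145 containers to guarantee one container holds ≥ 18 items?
n = (18 − 1)·145 + 1 = 2466

By the generalised pigeonhole principle, to guarantee some box contains ≥ r objects we need more than (r − 1) · k objects total. Threshold: n = (r − 1) · k + 1. With r = 18 and k = 145: n = 17 · 145 + 1 = 2465 + 1 = 2466. For n = 2465 = 17 · 145, we can put exactly 17 objects in every box, avoiding 18 in any single one — so 2466 is tight.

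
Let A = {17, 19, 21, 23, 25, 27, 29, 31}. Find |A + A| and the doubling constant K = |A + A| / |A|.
K = |A + A| / |A| = 15/8

Enumerate A + A = {a + b : a, b ∈ A}. With |A| = 8, there are |A|^2 = 64 ordered sum pairs; collecting distinct values, A + A = {34, 36, 38, 40, 42, 44, 46, 48, 50, 52, 54, 56, 58, 60, 62}, so |A + A| = 15. Thus K = 15/8. Here |A + A| = 2|A| − 1 = 15, the minimum possible — so K = 15/8 is minimal, which holds iff A is an arithmetic progression.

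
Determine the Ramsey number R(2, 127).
R(2, 127) = 127

R(2, k) = k for all k ≥ 2: in a 2-colouring of K_k, either some edge is red (a red K_2) or all edges are blue (a blue K_k). And K_{126} coloured all-blue has no blue K_127, so R(2, 127) > 126. Hence R(2, 127) = 127.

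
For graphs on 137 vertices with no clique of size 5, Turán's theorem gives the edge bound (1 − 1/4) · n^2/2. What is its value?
Turán density bound = (3/4) · 137^2/2 = 56307/8 ≈ 7038.375

Turán's theorem: ex(n, K_{r+1}) is achieved by the complete r-partite Turán graph T(n, r) with parts as balanced as possible, and is at most (1 − 1/r) · n^2/2. For r = 4, n = 137: the density bound is (3/4) · 18769/2 = 56307/8 ≈ 7038.375. The integer-valued extremum is e(T(137, 4)) = 7038, which is strictly less than the density bound 56307/8 since 4 ∤ 137 (the parts of T(137, 4) cannot all be equal).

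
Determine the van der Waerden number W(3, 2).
W(3, 2) = 3 + 1 = 4

A 2-term AP is any pair of integers, so a monochromatic 2-AP exists iff some colour is used at least twice. With 3 colours, the colouring i ↦ i on {1, ..., 3} uses each colour once, avoiding any monochromatic pair, so W(3, 2) > 3. For {1, ..., 4}, pigeonhole forces two integers of the same colour, which form a monochromatic 2-AP. Hence W(3, 2) = 4.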